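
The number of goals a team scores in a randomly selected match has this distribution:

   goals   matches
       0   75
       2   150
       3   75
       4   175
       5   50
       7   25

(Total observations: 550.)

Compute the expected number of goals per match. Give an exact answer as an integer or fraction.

Total = 550, so P(goals=0) = 75/550, etc.
E[X] = (3/22)·0 + (3/11)·2 + (3/22)·3 + (7/22)·4 + (1/11)·5 + (1/22)·7
     = 3

3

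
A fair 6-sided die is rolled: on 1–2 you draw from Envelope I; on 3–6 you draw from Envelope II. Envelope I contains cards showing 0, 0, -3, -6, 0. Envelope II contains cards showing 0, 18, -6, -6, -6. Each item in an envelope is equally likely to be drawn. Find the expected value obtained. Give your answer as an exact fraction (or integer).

E[X | Envelope I] = (0 + 0 − 3 − 6 + 0)/5 = -9/5
E[X | Envelope II] = (0 + 18 − 6 − 6 − 6)/5 = 0
E[X] = (1/3)·(-9/5) + (2/3)·0 = -3/5

-3/5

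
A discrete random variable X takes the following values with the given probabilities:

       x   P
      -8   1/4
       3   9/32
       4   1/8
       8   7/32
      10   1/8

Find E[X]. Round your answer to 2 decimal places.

2.34

E[X] = (1/4)·(-8) + (9/32)·3 + (1/8)·4 + (7/32)·8 + (1/8)·10
     = 75/32 ≈ 2.34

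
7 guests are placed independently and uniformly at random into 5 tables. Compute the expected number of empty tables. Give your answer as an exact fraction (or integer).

16384/15625

Let Xⱼ=1 if table j is empty. P(Xⱼ=1) = ((5-1)/5)^7 = 16384/78125.
By linearity, E[#empty] = 5·16384/78125 = 16384/15625.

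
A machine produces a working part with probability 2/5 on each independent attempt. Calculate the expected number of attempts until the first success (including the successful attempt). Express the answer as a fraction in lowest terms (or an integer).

For a geometric distribution, E[trials] = 1/p = 1/(2/5) = 5/2.

5/2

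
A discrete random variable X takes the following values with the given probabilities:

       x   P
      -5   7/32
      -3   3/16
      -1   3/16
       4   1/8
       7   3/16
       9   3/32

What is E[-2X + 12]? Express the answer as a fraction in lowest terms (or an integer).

83/8

E[-2x+12] = (7/32)·22 + (3/16)·18 + (3/16)·14 + (1/8)·4 + (3/16)·(-2) + (3/32)·(-6)
     = 83/8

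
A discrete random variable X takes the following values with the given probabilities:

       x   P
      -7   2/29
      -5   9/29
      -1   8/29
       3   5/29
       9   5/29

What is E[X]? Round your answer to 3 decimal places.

-0.241

E[X] = (2/29)·(-7) + (9/29)·(-5) + (8/29)·(-1) + (5/29)·3 + (5/29)·9
     = -7/29 ≈ -0.241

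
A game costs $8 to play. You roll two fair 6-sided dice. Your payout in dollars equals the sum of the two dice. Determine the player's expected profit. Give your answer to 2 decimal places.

-$1.00

Distribution of the sum of the two dice: 2 w.p. 1/36, 3 w.p. 1/18, 4 w.p. 1/12, 5 w.p. 1/9, 6 w.p. 5/36, 7 w.p. 1/6, …
E[payout] = (1/36)·2 + (1/18)·3 + (1/12)·4 + (1/9)·5 + (5/36)·6 + (1/6)·7 + (5/36)·8 + (1/9)·9 + (1/12)·10 + (1/18)·11 + (1/36)·12 = 7
Expected profit = 7 − 8 = -1 ≈ -$1.00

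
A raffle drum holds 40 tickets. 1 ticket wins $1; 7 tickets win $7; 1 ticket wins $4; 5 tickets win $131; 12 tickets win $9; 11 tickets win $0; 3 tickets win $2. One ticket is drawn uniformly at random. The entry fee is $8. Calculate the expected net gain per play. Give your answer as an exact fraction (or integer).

E[payout] = (1/40)·1 + (7/40)·7 + (1/40)·4 + (5/40)·131 + (12/40)·9 + (11/40)·0 + (3/40)·2 = 823/40
Expected profit = 823/40 − 8 = 503/40

503/40 dollars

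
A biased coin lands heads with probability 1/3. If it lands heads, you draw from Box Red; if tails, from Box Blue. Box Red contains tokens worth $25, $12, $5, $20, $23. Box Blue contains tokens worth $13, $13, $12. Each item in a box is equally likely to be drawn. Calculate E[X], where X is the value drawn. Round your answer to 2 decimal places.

$14.11

E[X | Box Red] = (25 + 12 + 5 + 20 + 23)/5 = 17
E[X | Box Blue] = (13 + 13 + 12)/3 = 38/3
E[X] = (1/3)·17 + (2/3)·38/3 = 127/9 ≈ 14.11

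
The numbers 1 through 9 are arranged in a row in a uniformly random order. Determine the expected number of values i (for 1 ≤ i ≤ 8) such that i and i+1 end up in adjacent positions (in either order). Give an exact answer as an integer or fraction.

For each i ∈ {1,…,8}, let Xᵢ = 1 if i and i+1 are adjacent. P(Xᵢ=1) = 2·(9−1)!/9! = 2/9.
By linearity, E[ΣXᵢ] = (8)·(2/9) = 16/9.

16/9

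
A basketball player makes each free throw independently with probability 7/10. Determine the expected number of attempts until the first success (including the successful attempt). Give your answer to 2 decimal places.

For a geometric distribution, E[trials] = 1/p = 1/(7/10) = 10/7.
≈ 1.43

1.43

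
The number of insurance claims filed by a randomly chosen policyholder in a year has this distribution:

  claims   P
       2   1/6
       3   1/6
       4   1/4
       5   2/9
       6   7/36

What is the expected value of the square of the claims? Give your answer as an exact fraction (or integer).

337/18

E[X²] = (1/6)·4 + (1/6)·9 + (1/4)·16 + (2/9)·25 + (7/36)·36
     = 337/18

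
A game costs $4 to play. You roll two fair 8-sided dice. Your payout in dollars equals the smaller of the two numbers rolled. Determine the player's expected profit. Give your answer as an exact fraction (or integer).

-13/16 dollars

Distribution of the smaller of the two numbers rolled: 1 w.p. 15/64, 2 w.p. 13/64, 3 w.p. 11/64, 4 w.p. 9/64, 5 w.p. 7/64, 6 w.p. 5/64, …
E[payout] = (15/64)·1 + (13/64)·2 + (11/64)·3 + (9/64)·4 + (7/64)·5 + (5/64)·6 + (3/64)·7 + (1/64)·8 = 51/16
Expected profit = 51/16 − 4 = -13/16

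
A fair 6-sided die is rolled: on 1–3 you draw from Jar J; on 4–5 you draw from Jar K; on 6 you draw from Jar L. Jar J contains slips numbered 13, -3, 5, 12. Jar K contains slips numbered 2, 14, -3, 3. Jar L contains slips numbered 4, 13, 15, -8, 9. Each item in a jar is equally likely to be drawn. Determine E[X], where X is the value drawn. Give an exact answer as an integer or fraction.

E[X | Jar J] = (13 − 3 + 5 + 12)/4 = 27/4
E[X | Jar K] = (2 + 14 − 3 + 3)/4 = 4
E[X | Jar L] = (4 + 13 + 15 − 8 + 9)/5 = 33/5
E[X] = (1/2)·27/4 + (1/3)·4 + (1/6)·33/5 = 697/120

697/120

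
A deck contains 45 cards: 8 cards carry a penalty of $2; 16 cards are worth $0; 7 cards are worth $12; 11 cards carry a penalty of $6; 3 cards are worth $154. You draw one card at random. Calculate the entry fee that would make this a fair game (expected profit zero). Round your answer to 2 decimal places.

$10.31

E[payout] = (8/45)·(-2) + (16/45)·0 + (7/45)·12 + (11/45)·(-6) + (3/45)·154 = 464/45
Fair fee = E[payout] = 464/45 ≈ $10.31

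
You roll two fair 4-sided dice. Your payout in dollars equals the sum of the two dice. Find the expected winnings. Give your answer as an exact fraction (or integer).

$5

Distribution of the sum of the two dice: 2 w.p. 1/16, 3 w.p. 1/8, 4 w.p. 3/16, 5 w.p. 1/4, 6 w.p. 3/16, 7 w.p. 1/8, …
E[payout] = (1/16)·2 + (1/8)·3 + (3/16)·4 + (1/4)·5 + (3/16)·6 + (1/8)·7 + (1/16)·8 = 5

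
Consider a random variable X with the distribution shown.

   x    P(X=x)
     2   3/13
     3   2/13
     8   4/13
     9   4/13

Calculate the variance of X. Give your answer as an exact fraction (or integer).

1530/169

E[X] = (3/13)·2 + (2/13)·3 + (4/13)·8 + (4/13)·9 = 80/13
E[X²] = (3/13)·4 + (2/13)·9 + (4/13)·64 + (4/13)·81 = 610/13
Var(X) = 610/13 − (80/13)² = 1530/169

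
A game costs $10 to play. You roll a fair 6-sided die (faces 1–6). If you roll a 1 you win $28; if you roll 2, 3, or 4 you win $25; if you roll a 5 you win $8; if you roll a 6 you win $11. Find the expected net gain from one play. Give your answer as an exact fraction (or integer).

E[payout] = (1/6)·8 + (1/6)·11 + (1/2)·25 + (1/6)·28 = 61/3
Expected profit = 61/3 − 10 = 31/3

31/3 dollars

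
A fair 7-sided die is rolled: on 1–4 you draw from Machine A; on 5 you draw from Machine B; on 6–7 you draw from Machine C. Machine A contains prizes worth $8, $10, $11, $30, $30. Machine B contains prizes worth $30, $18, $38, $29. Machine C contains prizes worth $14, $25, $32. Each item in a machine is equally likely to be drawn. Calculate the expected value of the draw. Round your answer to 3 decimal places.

$21.040

E[X | Machine A] = (8 + 10 + 11 + 30 + 30)/5 = 89/5
E[X | Machine B] = (30 + 18 + 38 + 29)/4 = 115/4
E[X | Machine C] = (14 + 25 + 32)/3 = 71/3
E[X] = (4/7)·89/5 + (1/7)·115/4 + (2/7)·71/3 = 8837/420 ≈ 21.040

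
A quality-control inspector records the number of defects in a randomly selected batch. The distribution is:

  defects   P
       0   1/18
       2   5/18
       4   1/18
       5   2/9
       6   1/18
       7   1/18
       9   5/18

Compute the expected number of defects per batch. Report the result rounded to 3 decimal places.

E[X] = (1/18)·0 + (5/18)·2 + (1/18)·4 + (2/9)·5 + (1/18)·6 + (1/18)·7 + (5/18)·9
     = 46/9 ≈ 5.111

5.111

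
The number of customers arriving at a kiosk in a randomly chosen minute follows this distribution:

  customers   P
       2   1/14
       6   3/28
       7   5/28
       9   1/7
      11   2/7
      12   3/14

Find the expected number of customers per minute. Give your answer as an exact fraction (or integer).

253/28

E[X] = (1/14)·2 + (3/28)·6 + (5/28)·7 + (1/7)·9 + (2/7)·11 + (3/14)·12
     = 253/28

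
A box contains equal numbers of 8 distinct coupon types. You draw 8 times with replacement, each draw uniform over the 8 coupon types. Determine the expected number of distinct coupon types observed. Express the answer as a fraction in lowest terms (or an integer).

11012415/2097152

Let Xⱼ=1 if type j appears at least once. P(Xⱼ=1) = 1 − ((8−1)/8)^8 = 11012415/16777216.
E[#distinct] = 8·11012415/16777216 = 11012415/2097152.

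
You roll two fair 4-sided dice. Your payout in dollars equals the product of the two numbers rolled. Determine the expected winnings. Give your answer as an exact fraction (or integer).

25/4 dollars

Distribution of the product of the two numbers rolled: 1 w.p. 1/16, 2 w.p. 1/8, 3 w.p. 1/8, 4 w.p. 3/16, 6 w.p. 1/8, 8 w.p. 1/8, …
E[payout] = (1/16)·1 + (1/8)·2 + (1/8)·3 + (3/16)·4 + (1/8)·6 + (1/8)·8 + (1/16)·9 + (1/8)·12 + (1/16)·16 = 25/4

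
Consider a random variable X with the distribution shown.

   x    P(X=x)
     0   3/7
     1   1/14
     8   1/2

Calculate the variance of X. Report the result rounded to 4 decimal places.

15.4949

E[X] = (3/7)·0 + (1/14)·1 + (1/2)·8 = 57/14
E[X²] = (3/7)·0 + (1/14)·1 + (1/2)·64 = 449/14
Var(X) = 449/14 − (57/14)² = 3037/196 ≈ 15.4949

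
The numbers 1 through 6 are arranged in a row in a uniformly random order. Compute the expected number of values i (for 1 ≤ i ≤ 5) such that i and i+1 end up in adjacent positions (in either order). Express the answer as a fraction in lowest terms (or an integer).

5/3

For each i ∈ {1,…,5}, let Xᵢ = 1 if i and i+1 are adjacent. P(Xᵢ=1) = 2·(6−1)!/6! = 2/6.
By linearity, E[ΣXᵢ] = (5)·(2/6) = 5/3.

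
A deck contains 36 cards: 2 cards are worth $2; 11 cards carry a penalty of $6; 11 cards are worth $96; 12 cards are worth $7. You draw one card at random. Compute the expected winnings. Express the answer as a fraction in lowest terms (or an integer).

539/18 dollars

E[payout] = (2/36)·2 + (11/36)·(-6) + (11/36)·96 + (12/36)·7 = 539/18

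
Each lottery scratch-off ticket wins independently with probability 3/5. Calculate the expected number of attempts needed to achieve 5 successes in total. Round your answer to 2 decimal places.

By linearity (sum of 5 independent geometric waits), E[trials] = 5/p = 5/(3/5) = 25/3.
≈ 8.33

8.33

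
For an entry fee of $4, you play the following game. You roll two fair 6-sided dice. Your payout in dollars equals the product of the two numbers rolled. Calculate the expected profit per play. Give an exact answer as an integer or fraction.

Distribution of the product of the two numbers rolled: 1 w.p. 1/36, 2 w.p. 1/18, 3 w.p. 1/18, 4 w.p. 1/12, 5 w.p. 1/18, 6 w.p. 1/9, …
E[payout] = (1/36)·1 + (1/18)·2 + (1/18)·3 + (1/12)·4 + (1/18)·5 + (1/9)·6 + (1/18)·8 + (1/36)·9 + (1/18)·10 + (1/9)·12 + (1/18)·15 + (1/36)·16 + (1/18)·18 + (1/18)·20 + (1/18)·24 + (1/36)·25 + (1/18)·30 + (1/36)·36 = 49/4
Expected profit = 49/4 − 4 = 33/4

33/4 dollars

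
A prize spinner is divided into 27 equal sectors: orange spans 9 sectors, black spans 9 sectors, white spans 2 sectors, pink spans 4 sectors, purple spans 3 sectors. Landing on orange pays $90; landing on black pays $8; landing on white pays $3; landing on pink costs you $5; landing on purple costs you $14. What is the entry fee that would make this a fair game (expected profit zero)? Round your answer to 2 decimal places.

$30.59

E[payout] = (9/27)·90 + (9/27)·8 + (2/27)·3 + (4/27)·(-5) + (3/27)·(-14) = 826/27
Fair fee = E[payout] = 826/27 ≈ $30.59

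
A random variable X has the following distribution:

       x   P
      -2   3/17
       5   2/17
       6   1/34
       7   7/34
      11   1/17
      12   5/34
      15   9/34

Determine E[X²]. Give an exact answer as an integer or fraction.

E[X²] = (3/17)·4 + (2/17)·25 + (1/34)·36 + (7/34)·49 + (1/17)·121 + (5/34)·144 + (9/34)·225
     = 1745/17

1745/17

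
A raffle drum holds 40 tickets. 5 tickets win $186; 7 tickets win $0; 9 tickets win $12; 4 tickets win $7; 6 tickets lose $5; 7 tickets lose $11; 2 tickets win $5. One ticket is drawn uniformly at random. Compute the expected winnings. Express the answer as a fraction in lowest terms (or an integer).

969/40 dollars

E[payout] = (5/40)·186 + (7/40)·0 + (9/40)·12 + (4/40)·7 + (6/40)·(-5) + (7/40)·(-11) + (2/40)·5 = 969/40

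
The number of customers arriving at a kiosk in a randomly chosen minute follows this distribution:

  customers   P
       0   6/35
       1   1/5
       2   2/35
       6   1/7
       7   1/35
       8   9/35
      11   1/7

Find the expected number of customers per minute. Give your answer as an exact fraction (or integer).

5

E[X] = (6/35)·0 + (1/5)·1 + (2/35)·2 + (1/7)·6 + (1/35)·7 + (9/35)·8 + (1/7)·11
     = 5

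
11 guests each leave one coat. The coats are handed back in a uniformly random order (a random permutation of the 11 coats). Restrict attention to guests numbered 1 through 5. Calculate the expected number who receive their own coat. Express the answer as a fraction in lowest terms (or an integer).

Let Xᵢ = 1 if person i gets their own coat. For each i, P(Xᵢ=1) = 1/11.
By linearity of expectation, E[X₁+…+X_5] = 5·(1/11) = 5/11.

5/11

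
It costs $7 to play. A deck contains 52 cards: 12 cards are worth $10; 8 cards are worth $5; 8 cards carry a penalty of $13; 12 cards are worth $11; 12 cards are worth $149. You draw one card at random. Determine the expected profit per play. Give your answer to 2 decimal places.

E[payout] = (12/52)·10 + (8/52)·5 + (8/52)·(-13) + (12/52)·11 + (12/52)·149 = 38
Expected profit = 38 − 7 = 31 ≈ $31.00

$31.00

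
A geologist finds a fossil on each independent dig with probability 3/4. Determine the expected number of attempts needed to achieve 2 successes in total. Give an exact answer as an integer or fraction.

By linearity (sum of 2 independent geometric waits), E[trials] = 2/p = 2/(3/4) = 8/3.

8/3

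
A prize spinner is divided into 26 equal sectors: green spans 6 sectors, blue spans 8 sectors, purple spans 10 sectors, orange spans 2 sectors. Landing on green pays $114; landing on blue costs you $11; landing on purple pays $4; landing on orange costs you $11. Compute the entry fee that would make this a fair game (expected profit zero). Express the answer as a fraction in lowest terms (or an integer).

E[payout] = (6/26)·114 + (8/26)·(-11) + (10/26)·4 + (2/26)·(-11) = 307/13
Fair fee = E[payout] = 307/13

307/13 dollars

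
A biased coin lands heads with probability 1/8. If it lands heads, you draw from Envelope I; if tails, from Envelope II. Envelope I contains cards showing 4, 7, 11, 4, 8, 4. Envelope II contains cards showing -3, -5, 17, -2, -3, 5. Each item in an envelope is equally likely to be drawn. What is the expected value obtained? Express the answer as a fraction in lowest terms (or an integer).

E[X | Envelope I] = (4 + 7 + 11 + 4 + 8 + 4)/6 = 19/3
E[X | Envelope II] = (-3 − 5 + 17 − 2 − 3 + 5)/6 = 3/2
E[X] = (1/8)·19/3 + (7/8)·3/2 = 101/48

101/48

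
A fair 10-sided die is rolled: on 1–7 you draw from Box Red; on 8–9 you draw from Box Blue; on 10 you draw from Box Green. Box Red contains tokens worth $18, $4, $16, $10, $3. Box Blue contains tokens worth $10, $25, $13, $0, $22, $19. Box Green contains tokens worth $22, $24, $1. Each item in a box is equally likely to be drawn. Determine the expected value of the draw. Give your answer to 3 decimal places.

E[X | Box Red] = (18 + 4 + 16 + 10 + 3)/5 = 51/5
E[X | Box Blue] = (10 + 25 + 13 + 0 + 22 + 19)/6 = 89/6
E[X | Box Green] = (22 + 24 + 1)/3 = 47/3
E[X] = (7/10)·51/5 + (1/5)·89/6 + (1/10)·47/3 = 1751/150 ≈ 11.673

$11.673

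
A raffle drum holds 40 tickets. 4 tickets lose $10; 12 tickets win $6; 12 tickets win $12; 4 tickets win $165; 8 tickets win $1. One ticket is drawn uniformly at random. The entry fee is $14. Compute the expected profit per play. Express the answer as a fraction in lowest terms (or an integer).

71/10 dollars

E[payout] = (4/40)·(-10) + (12/40)·6 + (12/40)·12 + (4/40)·165 + (8/40)·1 = 211/10
Expected profit = 211/10 − 14 = 71/10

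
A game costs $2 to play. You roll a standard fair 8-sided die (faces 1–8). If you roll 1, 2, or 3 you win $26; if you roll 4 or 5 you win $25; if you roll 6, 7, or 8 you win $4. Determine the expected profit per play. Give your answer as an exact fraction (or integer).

31/2 dollars

E[payout] = (3/8)·4 + (1/4)·25 + (3/8)·26 = 35/2
Expected profit = 35/2 − 2 = 31/2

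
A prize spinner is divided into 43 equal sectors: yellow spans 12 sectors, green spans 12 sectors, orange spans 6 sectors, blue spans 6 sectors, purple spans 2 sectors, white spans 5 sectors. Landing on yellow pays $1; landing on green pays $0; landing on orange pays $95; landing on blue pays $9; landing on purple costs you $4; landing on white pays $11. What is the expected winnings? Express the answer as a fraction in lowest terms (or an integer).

683/43 dollars

E[payout] = (12/43)·1 + (12/43)·0 + (6/43)·95 + (6/43)·9 + (2/43)·(-4) + (5/43)·11 = 683/43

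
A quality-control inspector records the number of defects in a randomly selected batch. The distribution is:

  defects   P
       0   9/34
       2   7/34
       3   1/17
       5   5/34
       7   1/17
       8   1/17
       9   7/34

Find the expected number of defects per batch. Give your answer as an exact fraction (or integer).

E[X] = (9/34)·0 + (7/34)·2 + (1/17)·3 + (5/34)·5 + (1/17)·7 + (1/17)·8 + (7/34)·9
     = 69/17

69/17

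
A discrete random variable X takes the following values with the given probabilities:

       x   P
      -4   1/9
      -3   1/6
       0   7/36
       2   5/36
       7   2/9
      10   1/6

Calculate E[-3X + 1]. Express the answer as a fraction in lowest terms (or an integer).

-20/3

E[-3x+1] = (1/9)·13 + (1/6)·10 + (7/36)·1 + (5/36)·(-5) + (2/9)·(-20) + (1/6)·(-29)
     = -20/3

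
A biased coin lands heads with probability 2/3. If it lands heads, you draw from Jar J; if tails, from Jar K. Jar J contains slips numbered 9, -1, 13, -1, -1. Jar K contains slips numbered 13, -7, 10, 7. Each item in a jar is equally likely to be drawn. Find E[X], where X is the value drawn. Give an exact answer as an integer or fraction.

E[X | Jar J] = (9 − 1 + 13 − 1 − 1)/5 = 19/5
E[X | Jar K] = (13 − 7 + 10 + 7)/4 = 23/4
E[X] = (2/3)·19/5 + (1/3)·23/4 = 89/20

89/20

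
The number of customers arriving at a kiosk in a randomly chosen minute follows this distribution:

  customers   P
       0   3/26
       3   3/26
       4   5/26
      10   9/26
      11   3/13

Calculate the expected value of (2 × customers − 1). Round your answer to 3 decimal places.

13.231

E[2x-1] = (3/26)·(-1) + (3/26)·5 + (5/26)·7 + (9/26)·19 + (3/13)·21
     = 172/13 ≈ 13.231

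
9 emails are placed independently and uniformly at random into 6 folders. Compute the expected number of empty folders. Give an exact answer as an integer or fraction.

1953125/1679616

Let Xⱼ=1 if folder j is empty. P(Xⱼ=1) = ((6-1)/6)^9 = 1953125/10077696.
By linearity, E[#empty] = 6·1953125/10077696 = 1953125/1679616.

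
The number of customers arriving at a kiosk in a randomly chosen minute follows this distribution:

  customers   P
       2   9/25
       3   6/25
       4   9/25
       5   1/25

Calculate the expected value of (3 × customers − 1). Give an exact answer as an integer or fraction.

206/25

E[3x-1] = (9/25)·5 + (6/25)·8 + (9/25)·11 + (1/25)·14
     = 206/25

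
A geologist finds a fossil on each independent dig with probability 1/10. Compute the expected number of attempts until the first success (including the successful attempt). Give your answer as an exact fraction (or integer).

10

For a geometric distribution, E[trials] = 1/p = 1/(1/10) = 10.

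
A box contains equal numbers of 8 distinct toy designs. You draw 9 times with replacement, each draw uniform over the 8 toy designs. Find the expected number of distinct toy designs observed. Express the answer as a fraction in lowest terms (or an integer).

Let Xⱼ=1 if type j appears at least once. P(Xⱼ=1) = 1 − ((8−1)/8)^9 = 93864121/134217728.
E[#distinct] = 8·93864121/134217728 = 93864121/16777216.

93864121/16777216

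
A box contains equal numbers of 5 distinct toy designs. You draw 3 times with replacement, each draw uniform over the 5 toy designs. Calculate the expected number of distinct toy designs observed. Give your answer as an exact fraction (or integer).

Let Xⱼ=1 if type j appears at least once. P(Xⱼ=1) = 1 − ((5−1)/5)^3 = 61/125.
E[#distinct] = 5·61/125 = 61/25.

61/25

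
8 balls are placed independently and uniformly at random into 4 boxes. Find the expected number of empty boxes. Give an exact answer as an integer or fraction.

Let Xⱼ=1 if box j is empty. P(Xⱼ=1) = ((4-1)/4)^8 = 6561/65536.
By linearity, E[#empty] = 4·6561/65536 = 6561/16384.

6561/16384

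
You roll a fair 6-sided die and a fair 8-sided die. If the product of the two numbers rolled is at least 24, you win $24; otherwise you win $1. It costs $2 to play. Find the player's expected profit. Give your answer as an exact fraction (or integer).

E[payout] = (35/48)·1 + (13/48)·24 = 347/48
Expected profit = 347/48 − 2 = 251/48

251/48 dollars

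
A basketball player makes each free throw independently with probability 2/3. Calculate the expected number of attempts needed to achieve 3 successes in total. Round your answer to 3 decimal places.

By linearity (sum of 3 independent geometric waits), E[trials] = 3/p = 3/(2/3) = 9/2.
≈ 4.500

4.500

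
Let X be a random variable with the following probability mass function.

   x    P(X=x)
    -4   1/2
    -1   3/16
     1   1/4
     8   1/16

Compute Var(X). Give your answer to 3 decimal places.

10.371

E[X] = (1/2)·(-4) + (3/16)·(-1) + (1/4)·1 + (1/16)·8 = -23/16
E[X²] = (1/2)·16 + (3/16)·1 + (1/4)·1 + (1/16)·64 = 199/16
Var(X) = 199/16 − (-23/16)² = 2655/256 ≈ 10.371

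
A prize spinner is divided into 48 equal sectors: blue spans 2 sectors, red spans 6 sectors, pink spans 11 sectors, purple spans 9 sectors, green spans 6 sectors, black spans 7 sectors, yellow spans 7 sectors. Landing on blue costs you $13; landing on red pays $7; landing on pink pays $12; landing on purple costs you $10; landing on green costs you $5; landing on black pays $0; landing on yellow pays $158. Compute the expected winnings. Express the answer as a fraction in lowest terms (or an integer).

E[payout] = (2/48)·(-13) + (6/48)·7 + (11/48)·12 + (9/48)·(-10) + (6/48)·(-5) + (7/48)·0 + (7/48)·158 = 189/8

189/8 dollars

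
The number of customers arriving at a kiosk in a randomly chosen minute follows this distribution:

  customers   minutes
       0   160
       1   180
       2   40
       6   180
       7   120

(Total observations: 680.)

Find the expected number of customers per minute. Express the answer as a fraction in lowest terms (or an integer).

109/34

Total = 680, so P(customers=0) = 160/680, etc.
E[X] = (4/17)·0 + (9/34)·1 + (1/17)·2 + (9/34)·6 + (3/17)·7
     = 109/34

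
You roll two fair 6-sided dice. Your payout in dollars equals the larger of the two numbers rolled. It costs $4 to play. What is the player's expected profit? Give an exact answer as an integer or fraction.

Distribution of the larger of the two numbers rolled: 1 w.p. 1/36, 2 w.p. 1/12, 3 w.p. 5/36, 4 w.p. 7/36, 5 w.p. 1/4, 6 w.p. 11/36
E[payout] = (1/36)·1 + (1/12)·2 + (5/36)·3 + (7/36)·4 + (1/4)·5 + (11/36)·6 = 161/36
Expected profit = 161/36 − 4 = 17/36

17/36 dollars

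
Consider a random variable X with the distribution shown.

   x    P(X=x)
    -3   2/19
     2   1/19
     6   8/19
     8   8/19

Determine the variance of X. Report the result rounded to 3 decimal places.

10.953

E[X] = (2/19)·(-3) + (1/19)·2 + (8/19)·6 + (8/19)·8 = 108/19
E[X²] = (2/19)·9 + (1/19)·4 + (8/19)·36 + (8/19)·64 = 822/19
Var(X) = 822/19 − (108/19)² = 3954/361 ≈ 10.953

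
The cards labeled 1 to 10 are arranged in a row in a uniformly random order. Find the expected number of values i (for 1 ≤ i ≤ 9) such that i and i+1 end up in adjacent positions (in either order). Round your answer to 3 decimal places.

For each i ∈ {1,…,9}, let Xᵢ = 1 if i and i+1 are adjacent. P(Xᵢ=1) = 2·(10−1)!/10! = 2/10.
By linearity, E[ΣXᵢ] = (9)·(2/10) = 9/5.
≈ 1.800

1.800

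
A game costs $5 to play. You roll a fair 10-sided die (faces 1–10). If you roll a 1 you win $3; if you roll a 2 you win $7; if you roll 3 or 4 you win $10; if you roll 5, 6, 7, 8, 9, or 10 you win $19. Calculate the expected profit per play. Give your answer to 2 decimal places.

$9.40

E[payout] = (1/10)·3 + (1/10)·7 + (1/5)·10 + (3/5)·19 = 72/5
Expected profit = 72/5 − 5 = 47/5 ≈ $9.40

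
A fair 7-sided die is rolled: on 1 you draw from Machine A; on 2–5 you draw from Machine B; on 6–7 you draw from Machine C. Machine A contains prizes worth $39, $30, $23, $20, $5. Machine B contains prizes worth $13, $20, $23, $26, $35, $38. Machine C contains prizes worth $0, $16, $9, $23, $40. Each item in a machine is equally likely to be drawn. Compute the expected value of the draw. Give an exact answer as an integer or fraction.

347/15 dollars

E[X | Machine A] = (39 + 30 + 23 + 20 + 5)/5 = 117/5
E[X | Machine B] = (13 + 20 + 23 + 26 + 35 + 38)/6 = 155/6
E[X | Machine C] = (0 + 16 + 9 + 23 + 40)/5 = 88/5
E[X] = (1/7)·117/5 + (4/7)·155/6 + (2/7)·88/5 = 347/15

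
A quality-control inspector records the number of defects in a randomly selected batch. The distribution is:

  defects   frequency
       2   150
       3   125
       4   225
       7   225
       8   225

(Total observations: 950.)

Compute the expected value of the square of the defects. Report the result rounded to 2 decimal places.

32.37

Total = 950, so P(defects=2) = 150/950, etc.
E[X²] = (3/19)·4 + (5/38)·9 + (9/38)·16 + (9/38)·49 + (9/38)·64
     = 615/19 ≈ 32.37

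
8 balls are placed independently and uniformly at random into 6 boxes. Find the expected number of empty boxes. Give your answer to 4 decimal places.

Let Xⱼ=1 if box j is empty. P(Xⱼ=1) = ((6-1)/6)^8 = 390625/1679616.
By linearity, E[#empty] = 6·390625/1679616 = 390625/279936.
≈ 1.3954

1.3954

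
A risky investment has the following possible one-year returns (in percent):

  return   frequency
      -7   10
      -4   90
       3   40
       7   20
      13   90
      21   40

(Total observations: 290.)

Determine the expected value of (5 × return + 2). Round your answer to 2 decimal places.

33.72

Total = 290, so P(return=-7) = 10/290, etc.
E[5x+2] = (1/29)·(-33) + (9/29)·(-18) + (4/29)·17 + (2/29)·37 + (9/29)·67 + (4/29)·107
     = 978/29 ≈ 33.72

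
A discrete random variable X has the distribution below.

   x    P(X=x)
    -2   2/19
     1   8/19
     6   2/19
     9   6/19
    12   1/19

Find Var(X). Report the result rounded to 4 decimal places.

E[X] = (2/19)·(-2) + (8/19)·1 + (2/19)·6 + (6/19)·9 + (1/19)·12 = 82/19
E[X²] = (2/19)·4 + (8/19)·1 + (2/19)·36 + (6/19)·81 + (1/19)·144 = 718/19
Var(X) = 718/19 − (82/19)² = 6918/361 ≈ 19.1634

19.1634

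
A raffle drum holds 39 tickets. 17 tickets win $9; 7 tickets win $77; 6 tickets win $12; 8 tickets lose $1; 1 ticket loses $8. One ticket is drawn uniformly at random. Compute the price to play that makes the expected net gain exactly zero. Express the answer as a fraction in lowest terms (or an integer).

748/39 dollars

E[payout] = (17/39)·9 + (7/39)·77 + (6/39)·12 + (8/39)·(-1) + (1/39)·(-8) = 748/39
Fair fee = E[payout] = 748/39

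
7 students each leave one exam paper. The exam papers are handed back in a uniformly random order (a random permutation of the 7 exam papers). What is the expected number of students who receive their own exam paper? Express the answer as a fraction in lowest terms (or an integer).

Let Xᵢ = 1 if person i gets their own exam paper. For each i, P(Xᵢ=1) = 1/7.
By linearity of expectation, E[X₁+…+X_7] = 7·(1/7) = 1.

1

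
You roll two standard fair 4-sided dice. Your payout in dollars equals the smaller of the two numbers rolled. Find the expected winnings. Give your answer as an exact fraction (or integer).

Distribution of the smaller of the two numbers rolled: 1 w.p. 7/16, 2 w.p. 5/16, 3 w.p. 3/16, 4 w.p. 1/16
E[payout] = (7/16)·1 + (5/16)·2 + (3/16)·3 + (1/16)·4 = 15/8

15/8 dollars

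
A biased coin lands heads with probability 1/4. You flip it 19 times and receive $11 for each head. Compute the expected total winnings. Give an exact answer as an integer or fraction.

209/4 dollars

E[#heads] = 19·1/4 = 19/4 (linearity over flips).
E[winnings] = 11·19/4 = 209/4.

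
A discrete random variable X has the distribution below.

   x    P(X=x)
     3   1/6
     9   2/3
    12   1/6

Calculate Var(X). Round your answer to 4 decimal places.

7.2500

E[X] = (1/6)·3 + (2/3)·9 + (1/6)·12 = 17/2
E[X²] = (1/6)·9 + (2/3)·81 + (1/6)·144 = 159/2
Var(X) = 159/2 − (17/2)² = 29/4 ≈ 7.2500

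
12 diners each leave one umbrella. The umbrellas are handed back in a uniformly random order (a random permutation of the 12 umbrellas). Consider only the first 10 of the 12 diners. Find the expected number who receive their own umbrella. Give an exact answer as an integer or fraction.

5/6

Let Xᵢ = 1 if person i gets their own umbrella. For each i, P(Xᵢ=1) = 1/12.
By linearity of expectation, E[X₁+…+X_10] = 10·(1/12) = 5/6.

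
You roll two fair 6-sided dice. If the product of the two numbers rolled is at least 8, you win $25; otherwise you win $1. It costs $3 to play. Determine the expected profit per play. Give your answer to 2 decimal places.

E[payout] = (7/18)·1 + (11/18)·25 = 47/3
Expected profit = 47/3 − 3 = 38/3 ≈ $12.67

$12.67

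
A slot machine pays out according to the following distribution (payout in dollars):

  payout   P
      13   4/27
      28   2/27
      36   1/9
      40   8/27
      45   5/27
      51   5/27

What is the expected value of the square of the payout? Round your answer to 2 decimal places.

E[X²] = (4/27)·169 + (2/27)·784 + (1/9)·1296 + (8/27)·1600 + (5/27)·2025 + (5/27)·2601
     = 42062/27 ≈ 1557.85

1557.85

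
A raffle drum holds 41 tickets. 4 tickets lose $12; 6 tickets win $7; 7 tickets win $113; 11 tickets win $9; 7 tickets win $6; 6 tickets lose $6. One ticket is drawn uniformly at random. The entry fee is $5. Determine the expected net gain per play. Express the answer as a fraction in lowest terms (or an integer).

E[payout] = (4/41)·(-12) + (6/41)·7 + (7/41)·113 + (11/41)·9 + (7/41)·6 + (6/41)·(-6) = 890/41
Expected profit = 890/41 − 5 = 685/41

685/41 dollars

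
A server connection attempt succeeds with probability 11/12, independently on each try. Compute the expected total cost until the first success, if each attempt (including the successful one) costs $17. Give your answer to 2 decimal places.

$18.55

E[#attempts] = 1/p = 12/11; E[cost] = 17·12/11 = 204/11.
≈ 18.55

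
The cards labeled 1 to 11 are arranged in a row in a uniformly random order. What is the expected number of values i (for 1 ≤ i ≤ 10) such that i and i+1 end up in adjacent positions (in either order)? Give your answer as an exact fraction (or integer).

20/11

For each i ∈ {1,…,10}, let Xᵢ = 1 if i and i+1 are adjacent. P(Xᵢ=1) = 2·(11−1)!/11! = 2/11.
By linearity, E[ΣXᵢ] = (10)·(2/11) = 20/11.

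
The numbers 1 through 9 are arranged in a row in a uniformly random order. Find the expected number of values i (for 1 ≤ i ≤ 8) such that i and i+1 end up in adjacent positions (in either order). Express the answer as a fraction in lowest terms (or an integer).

For each i ∈ {1,…,8}, let Xᵢ = 1 if i and i+1 are adjacent. P(Xᵢ=1) = 2·(9−1)!/9! = 2/9.
By linearity, E[ΣXᵢ] = (8)·(2/9) = 16/9.

16/9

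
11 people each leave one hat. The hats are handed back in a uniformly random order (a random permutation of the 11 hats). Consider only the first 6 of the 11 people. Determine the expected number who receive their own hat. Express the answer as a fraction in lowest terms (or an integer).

6/11

Let Xᵢ = 1 if person i gets their own hat. For each i, P(Xᵢ=1) = 1/11.
By linearity of expectation, E[X₁+…+X_6] = 6·(1/11) = 6/11.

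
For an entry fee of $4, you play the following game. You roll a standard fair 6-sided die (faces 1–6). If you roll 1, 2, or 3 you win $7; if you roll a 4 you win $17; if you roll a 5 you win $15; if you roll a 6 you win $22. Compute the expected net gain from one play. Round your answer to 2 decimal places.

$8.50

E[payout] = (1/2)·7 + (1/6)·15 + (1/6)·17 + (1/6)·22 = 25/2
Expected profit = 25/2 − 4 = 17/2 ≈ $8.50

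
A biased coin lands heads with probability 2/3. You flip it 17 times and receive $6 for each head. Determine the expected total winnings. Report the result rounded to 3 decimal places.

E[#heads] = 17·2/3 = 34/3 (linearity over flips).
E[winnings] = 6·34/3 = 68.
≈ 68.000

$68.000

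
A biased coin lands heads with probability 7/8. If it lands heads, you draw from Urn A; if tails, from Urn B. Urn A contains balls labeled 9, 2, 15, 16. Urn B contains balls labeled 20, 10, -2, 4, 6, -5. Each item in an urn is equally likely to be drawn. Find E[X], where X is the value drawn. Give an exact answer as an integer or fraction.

79/8

E[X | Urn A] = (9 + 2 + 15 + 16)/4 = 21/2
E[X | Urn B] = (20 + 10 − 2 + 4 + 6 − 5)/6 = 11/2
E[X] = (7/8)·21/2 + (1/8)·11/2 = 79/8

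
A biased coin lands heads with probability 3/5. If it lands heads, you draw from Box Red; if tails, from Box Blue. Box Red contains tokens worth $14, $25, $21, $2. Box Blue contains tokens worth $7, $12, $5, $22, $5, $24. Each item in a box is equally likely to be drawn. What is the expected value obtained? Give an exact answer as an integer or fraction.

E[X | Box Red] = (14 + 25 + 21 + 2)/4 = 31/2
E[X | Box Blue] = (7 + 12 + 5 + 22 + 5 + 24)/6 = 25/2
E[X] = (3/5)·31/2 + (2/5)·25/2 = 143/10

143/10 dollars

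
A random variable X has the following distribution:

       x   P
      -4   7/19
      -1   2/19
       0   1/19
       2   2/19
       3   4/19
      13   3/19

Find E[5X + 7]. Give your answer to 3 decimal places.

E[5x+7] = (7/19)·(-13) + (2/19)·2 + (1/19)·7 + (2/19)·17 + (4/19)·22 + (3/19)·72
     = 258/19 ≈ 13.579

13.579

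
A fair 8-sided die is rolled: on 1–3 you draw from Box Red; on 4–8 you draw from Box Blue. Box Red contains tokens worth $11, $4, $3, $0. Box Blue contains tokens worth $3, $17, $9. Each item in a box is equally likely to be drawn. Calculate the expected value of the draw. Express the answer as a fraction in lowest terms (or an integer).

371/48 dollars

E[X | Box Red] = (11 + 4 + 3 + 0)/4 = 9/2
E[X | Box Blue] = (3 + 17 + 9)/3 = 29/3
E[X] = (3/8)·9/2 + (5/8)·29/3 = 371/48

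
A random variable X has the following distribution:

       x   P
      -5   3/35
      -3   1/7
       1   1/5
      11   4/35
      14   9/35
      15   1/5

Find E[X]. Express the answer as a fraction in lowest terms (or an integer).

36/5

E[X] = (3/35)·(-5) + (1/7)·(-3) + (1/5)·1 + (4/35)·11 + (9/35)·14 + (1/5)·15
     = 36/5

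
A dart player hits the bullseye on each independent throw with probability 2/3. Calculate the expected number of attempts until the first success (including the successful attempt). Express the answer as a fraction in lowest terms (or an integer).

3/2

For a geometric distribution, E[trials] = 1/p = 1/(2/3) = 3/2.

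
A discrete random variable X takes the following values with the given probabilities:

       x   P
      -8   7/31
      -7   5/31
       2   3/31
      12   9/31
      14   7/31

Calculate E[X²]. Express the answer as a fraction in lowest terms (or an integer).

E[X²] = (7/31)·64 + (5/31)·49 + (3/31)·4 + (9/31)·144 + (7/31)·196
     = 3373/31

3373/31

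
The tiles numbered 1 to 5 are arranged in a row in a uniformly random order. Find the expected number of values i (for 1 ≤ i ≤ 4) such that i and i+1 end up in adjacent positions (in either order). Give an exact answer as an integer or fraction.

For each i ∈ {1,…,4}, let Xᵢ = 1 if i and i+1 are adjacent. P(Xᵢ=1) = 2·(5−1)!/5! = 2/5.
By linearity, E[ΣXᵢ] = (4)·(2/5) = 8/5.

8/5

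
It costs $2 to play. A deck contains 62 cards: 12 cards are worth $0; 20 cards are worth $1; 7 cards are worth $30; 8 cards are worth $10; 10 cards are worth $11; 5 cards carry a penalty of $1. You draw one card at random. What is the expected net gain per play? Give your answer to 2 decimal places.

$4.69

E[payout] = (12/62)·0 + (20/62)·1 + (7/62)·30 + (8/62)·10 + (10/62)·11 + (5/62)·(-1) = 415/62
Expected profit = 415/62 − 2 = 291/62 ≈ $4.69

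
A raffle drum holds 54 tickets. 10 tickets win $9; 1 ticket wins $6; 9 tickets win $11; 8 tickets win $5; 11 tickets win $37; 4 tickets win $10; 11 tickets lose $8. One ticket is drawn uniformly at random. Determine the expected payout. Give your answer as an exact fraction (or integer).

E[payout] = (10/54)·9 + (1/54)·6 + (9/54)·11 + (8/54)·5 + (11/54)·37 + (4/54)·10 + (11/54)·(-8) = 11

$11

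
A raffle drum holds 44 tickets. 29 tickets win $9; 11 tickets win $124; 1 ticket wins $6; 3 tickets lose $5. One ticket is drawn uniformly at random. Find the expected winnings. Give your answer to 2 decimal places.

E[payout] = (29/44)·9 + (11/44)·124 + (1/44)·6 + (3/44)·(-5) = 404/11
≈ $36.73

$36.73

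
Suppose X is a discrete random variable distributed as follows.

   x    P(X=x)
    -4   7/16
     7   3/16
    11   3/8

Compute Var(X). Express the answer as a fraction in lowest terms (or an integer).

12279/256

E[X] = (7/16)·(-4) + (3/16)·7 + (3/8)·11 = 59/16
E[X²] = (7/16)·16 + (3/16)·49 + (3/8)·121 = 985/16
Var(X) = 985/16 − (59/16)² = 12279/256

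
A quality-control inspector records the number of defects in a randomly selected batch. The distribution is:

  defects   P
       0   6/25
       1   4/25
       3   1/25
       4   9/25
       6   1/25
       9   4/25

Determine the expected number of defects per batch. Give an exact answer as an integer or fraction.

17/5

E[X] = (6/25)·0 + (4/25)·1 + (1/25)·3 + (9/25)·4 + (1/25)·6 + (4/25)·9
     = 17/5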